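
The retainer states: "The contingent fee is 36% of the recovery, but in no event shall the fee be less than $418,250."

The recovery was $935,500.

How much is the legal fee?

36% of $935,500 = $336,780.00
That is below the $418,250 minimum, so the minimum applies.

$418,250.00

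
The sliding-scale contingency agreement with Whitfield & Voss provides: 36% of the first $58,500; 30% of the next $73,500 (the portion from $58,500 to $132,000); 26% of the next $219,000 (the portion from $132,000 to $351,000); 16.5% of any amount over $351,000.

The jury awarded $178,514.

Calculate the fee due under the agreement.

First $58,500 at 36% = $21,060.00
Next $73,500 at 30% = $22,050.00
Remaining $46,514 at 26% = $12,093.64
Fee: $21,060.00 + $22,050.00 + $12,093.64 = $55,203.64

$55,203.64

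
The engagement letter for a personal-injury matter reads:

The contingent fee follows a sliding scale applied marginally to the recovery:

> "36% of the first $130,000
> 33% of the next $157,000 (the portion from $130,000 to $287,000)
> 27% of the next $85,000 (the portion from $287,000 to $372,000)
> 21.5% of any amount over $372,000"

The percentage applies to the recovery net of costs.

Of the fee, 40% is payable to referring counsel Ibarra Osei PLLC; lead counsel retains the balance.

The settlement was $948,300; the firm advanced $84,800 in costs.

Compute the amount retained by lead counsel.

$136,339.50

Fee base (net of costs): $948,300 − $84,800 = $863,500
First $130,000 at 36% = $46,800.00
Next $157,000 at 33% = $51,810.00
Next $85,000 at 27% = $22,950.00
Remaining $491,500 at 21.5% = $105,672.50
Fee: $46,800.00 + $51,810.00 + $22,950.00 + $105,672.50 = $227,232.50
Referral share: 40% of $227,232.50 = $90,893.00; lead counsel retains $227,232.50 − $90,893.00 = $136,339.50.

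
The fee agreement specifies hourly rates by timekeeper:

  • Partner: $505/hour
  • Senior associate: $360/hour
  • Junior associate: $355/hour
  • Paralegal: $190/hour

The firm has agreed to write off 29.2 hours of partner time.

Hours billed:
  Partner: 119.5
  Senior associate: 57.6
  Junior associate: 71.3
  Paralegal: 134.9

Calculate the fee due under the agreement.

Partner: 119.5 × $505 = $60,347.50
Senior associate: 57.6 × $360 = $20,736.00
Junior associate: 71.3 × $355 = $25,311.50
Paralegal: 134.9 × $190 = $25,631.00
Subtotal: $132,026.00
Write-off: 29.2 × $505 = $14,746.00
Total: $132,026.00 − $14,746.00 = $117,280.00

$117,280.00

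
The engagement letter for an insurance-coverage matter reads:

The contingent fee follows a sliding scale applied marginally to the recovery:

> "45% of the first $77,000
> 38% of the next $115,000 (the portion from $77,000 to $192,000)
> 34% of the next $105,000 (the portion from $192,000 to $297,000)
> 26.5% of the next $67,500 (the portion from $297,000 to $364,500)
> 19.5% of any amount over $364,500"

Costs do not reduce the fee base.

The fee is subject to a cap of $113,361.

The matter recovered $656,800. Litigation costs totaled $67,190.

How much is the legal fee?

$113,361.00

Fee base is the gross recovery, $656,800; costs are reimbursed separately.
First $77,000 at 45% = $34,650.00
Next $115,000 at 38% = $43,700.00
Next $105,000 at 34% = $35,700.00
Next $67,500 at 26.5% = $17,887.50
Remaining $292,300 at 19.5% = $56,998.50
Fee: $34,650.00 + $43,700.00 + $35,700.00 + $17,887.50 + $56,998.50 = $188,936.00
$188,936.00 exceeds the $113,361 cap, so the fee is capped at $113,361.00.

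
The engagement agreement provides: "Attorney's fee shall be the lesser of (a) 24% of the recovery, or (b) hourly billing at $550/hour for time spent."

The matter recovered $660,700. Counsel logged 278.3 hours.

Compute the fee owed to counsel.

$153,065.00

(a) 24% of $660,700 = $158,568.00
(b) 278.3 × $550 = $153,065.00
The lesser is (b): $153,065.00.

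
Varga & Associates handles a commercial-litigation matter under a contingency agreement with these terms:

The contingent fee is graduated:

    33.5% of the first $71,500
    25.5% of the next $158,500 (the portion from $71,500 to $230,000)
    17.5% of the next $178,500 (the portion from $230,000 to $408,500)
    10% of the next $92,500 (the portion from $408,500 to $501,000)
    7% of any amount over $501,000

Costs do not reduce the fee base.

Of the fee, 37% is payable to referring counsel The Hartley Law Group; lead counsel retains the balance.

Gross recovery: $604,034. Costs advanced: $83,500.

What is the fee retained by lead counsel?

$70,604.02

Fee base is the gross recovery, $604,034; costs are reimbursed separately.
First $71,500 at 33.5% = $23,952.50
Next $158,500 at 25.5% = $40,417.50
Next $178,500 at 17.5% = $31,237.50
Next $92,500 at 10% = $9,250.00
Remaining $103,034 at 7% = $7,212.38
Fee: $23,952.50 + $40,417.50 + $31,237.50 + $9,250.00 + $7,212.38 = $112,069.88
Referral share: 37% of $112,069.88 = $41,465.86; lead counsel retains $112,069.88 − $41,465.86 = $70,604.02.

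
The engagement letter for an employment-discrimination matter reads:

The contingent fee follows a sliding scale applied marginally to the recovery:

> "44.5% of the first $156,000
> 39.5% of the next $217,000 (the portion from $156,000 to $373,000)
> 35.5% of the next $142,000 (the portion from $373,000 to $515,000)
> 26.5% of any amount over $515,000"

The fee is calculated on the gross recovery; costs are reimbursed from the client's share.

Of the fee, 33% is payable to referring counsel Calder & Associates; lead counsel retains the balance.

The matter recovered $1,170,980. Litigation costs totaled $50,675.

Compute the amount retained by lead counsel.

$254,184.40

Fee base is the gross recovery, $1,170,980; costs are reimbursed separately.
First $156,000 at 44.5% = $69,420.00
Next $217,000 at 39.5% = $85,715.00
Next $142,000 at 35.5% = $50,410.00
Remaining $655,980 at 26.5% = $173,834.70
Fee: $69,420.00 + $85,715.00 + $50,410.00 + $173,834.70 = $379,379.70
Referral share: 33% of $379,379.70 = $125,195.30; lead counsel retains $379,379.70 − $125,195.30 = $254,184.40.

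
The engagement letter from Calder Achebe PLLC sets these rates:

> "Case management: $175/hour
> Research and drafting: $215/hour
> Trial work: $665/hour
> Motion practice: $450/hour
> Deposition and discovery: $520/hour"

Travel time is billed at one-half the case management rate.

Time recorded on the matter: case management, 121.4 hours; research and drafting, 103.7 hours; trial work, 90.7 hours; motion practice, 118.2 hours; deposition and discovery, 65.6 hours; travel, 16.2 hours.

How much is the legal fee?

$192,575.50

Case management: 121.4 × $175 = $21,245.00
Research and drafting: 103.7 × $215 = $22,295.50
Trial work: 90.7 × $665 = $60,315.50
Motion practice: 118.2 × $450 = $53,190.00
Deposition and discovery: 65.6 × $520 = $34,112.00
Subtotal: $21,245.00 + $22,295.50 + $60,315.50 + $53,190.00 + $34,112.00 = $191,158.00
Travel: 16.2 × ($175 ÷ 2) = 16.2 × $87.50 = $1,417.50
Total: $191,158.00 + $1,417.50 = $192,575.50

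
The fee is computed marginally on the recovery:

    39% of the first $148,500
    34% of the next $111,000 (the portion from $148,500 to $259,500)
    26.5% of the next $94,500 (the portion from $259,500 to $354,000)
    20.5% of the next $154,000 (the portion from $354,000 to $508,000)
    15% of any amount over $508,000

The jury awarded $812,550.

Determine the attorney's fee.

First $148,500 at 39% = $57,915.00
Next $111,000 at 34% = $37,740.00
Next $94,500 at 26.5% = $25,042.50
Next $154,000 at 20.5% = $31,570.00
Remaining $304,550 at 15% = $45,682.50
Fee: $57,915.00 + $37,740.00 + $25,042.50 + $31,570.00 + $45,682.50 = $197,950.00

$197,950.00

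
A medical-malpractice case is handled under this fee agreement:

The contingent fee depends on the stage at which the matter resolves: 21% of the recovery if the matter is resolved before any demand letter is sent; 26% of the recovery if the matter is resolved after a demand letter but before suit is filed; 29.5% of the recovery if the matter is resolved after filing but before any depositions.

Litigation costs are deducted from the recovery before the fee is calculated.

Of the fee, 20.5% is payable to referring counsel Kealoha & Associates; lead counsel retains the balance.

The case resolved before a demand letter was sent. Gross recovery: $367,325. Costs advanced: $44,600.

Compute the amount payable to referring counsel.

Fee base (net of costs): $367,325 − $44,600 = $322,725
The matter resolved before a demand letter was sent, so the 21% rate applies.
$322,725 × 21% = $67,772.25
Referral share: 20.5% of $67,772.25 = $13,893.31; lead counsel retains $67,772.25 − $13,893.31 = $53,878.94.

$13,893.31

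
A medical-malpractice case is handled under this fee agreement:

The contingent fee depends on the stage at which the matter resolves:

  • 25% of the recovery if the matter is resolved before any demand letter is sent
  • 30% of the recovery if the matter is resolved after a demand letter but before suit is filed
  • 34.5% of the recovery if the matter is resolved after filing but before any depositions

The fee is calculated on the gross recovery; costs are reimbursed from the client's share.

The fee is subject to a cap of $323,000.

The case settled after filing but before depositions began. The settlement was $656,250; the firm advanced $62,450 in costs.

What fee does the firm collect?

Fee base is the gross recovery, $656,250; costs are reimbursed separately.
The matter settled after filing but before depositions began, so the 34.5% rate applies.
$656,250 × 34.5% = $226,406.25
$226,406.25 is under the $323,000 cap.

$226,406.25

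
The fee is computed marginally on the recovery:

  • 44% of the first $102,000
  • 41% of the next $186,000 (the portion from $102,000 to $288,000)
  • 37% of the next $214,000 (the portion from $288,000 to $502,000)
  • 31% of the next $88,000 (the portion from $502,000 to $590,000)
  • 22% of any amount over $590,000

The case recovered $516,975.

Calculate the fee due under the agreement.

$204,962.25

First $102,000 at 44% = $44,880.00
Next $186,000 at 41% = $76,260.00
Next $214,000 at 37% = $79,180.00
Remaining $14,975 at 31% = $4,642.25
Fee: $44,880.00 + $76,260.00 + $79,180.00 + $4,642.25 = $204,962.25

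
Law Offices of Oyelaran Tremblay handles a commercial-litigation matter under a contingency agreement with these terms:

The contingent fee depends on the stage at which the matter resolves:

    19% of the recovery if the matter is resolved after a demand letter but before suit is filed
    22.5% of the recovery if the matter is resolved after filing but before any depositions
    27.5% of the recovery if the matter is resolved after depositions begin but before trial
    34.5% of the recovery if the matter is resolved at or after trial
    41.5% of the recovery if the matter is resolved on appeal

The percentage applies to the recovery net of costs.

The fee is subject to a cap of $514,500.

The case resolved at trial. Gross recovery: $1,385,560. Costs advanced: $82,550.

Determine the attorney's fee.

Fee base (net of costs): $1,385,560 − $82,550 = $1,303,010
The matter resolved at trial, so the 34.5% rate applies.
$1,303,010 × 34.5% = $449,538.45
$449,538.45 is under the $514,500 cap.

$449,538.45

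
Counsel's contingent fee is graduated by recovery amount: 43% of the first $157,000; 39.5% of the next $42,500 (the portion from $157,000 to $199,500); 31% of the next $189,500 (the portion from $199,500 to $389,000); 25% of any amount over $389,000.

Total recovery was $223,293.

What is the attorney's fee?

First $157,000 at 43% = $67,510.00
Next $42,500 at 39.5% = $16,787.50
Remaining $23,793 at 31% = $7,375.83
Fee: $67,510.00 + $16,787.50 + $7,375.83 = $91,673.33

$91,673.33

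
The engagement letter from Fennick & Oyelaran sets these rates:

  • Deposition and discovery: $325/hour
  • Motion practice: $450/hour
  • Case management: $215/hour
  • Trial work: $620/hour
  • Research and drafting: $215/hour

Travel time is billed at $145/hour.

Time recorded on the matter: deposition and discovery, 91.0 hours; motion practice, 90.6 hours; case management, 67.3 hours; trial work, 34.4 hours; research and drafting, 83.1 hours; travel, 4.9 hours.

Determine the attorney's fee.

Deposition and discovery: 91.0 × $325 = $29,575.00
Motion practice: 90.6 × $450 = $40,770.00
Case management: 67.3 × $215 = $14,469.50
Trial work: 34.4 × $620 = $21,328.00
Research and drafting: 83.1 × $215 = $17,866.50
Subtotal: $29,575.00 + $40,770.00 + $14,469.50 + $21,328.00 + $17,866.50 = $124,009.00
Travel: 4.9 × $145 = $710.50
Total: $124,009.00 + $710.50 = $124,719.50

$124,719.50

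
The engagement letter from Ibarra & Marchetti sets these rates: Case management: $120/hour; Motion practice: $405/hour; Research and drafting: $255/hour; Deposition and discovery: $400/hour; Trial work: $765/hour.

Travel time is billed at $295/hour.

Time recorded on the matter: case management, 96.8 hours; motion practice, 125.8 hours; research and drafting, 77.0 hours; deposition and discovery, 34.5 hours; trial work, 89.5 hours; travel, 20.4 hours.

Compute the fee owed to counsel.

$170,485.50

Case management: 96.8 × $120 = $11,616.00
Motion practice: 125.8 × $405 = $50,949.00
Research and drafting: 77.0 × $255 = $19,635.00
Deposition and discovery: 34.5 × $400 = $13,800.00
Trial work: 89.5 × $765 = $68,467.50
Subtotal: $11,616.00 + $50,949.00 + $19,635.00 + $13,800.00 + $68,467.50 = $164,467.50
Travel: 20.4 × $295 = $6,018.00
Total: $164,467.50 + $6,018.00 = $170,485.50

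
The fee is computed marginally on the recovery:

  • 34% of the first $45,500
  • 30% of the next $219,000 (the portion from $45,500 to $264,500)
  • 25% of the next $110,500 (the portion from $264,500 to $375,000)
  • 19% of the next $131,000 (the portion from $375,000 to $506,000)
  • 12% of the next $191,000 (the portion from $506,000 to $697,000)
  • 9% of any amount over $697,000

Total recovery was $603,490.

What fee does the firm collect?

$145,383.80

First $45,500 at 34% = $15,470.00
Next $219,000 at 30% = $65,700.00
Next $110,500 at 25% = $27,625.00
Next $131,000 at 19% = $24,890.00
Remaining $97,490 at 12% = $11,698.80
Fee: $15,470.00 + $65,700.00 + $27,625.00 + $24,890.00 + $11,698.80 = $145,383.80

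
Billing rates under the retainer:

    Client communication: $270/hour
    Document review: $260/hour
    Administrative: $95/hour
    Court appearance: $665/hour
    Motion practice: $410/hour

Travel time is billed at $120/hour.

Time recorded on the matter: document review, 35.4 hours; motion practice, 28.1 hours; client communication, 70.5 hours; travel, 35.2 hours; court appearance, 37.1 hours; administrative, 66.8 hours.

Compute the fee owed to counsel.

Client communication: 70.5 × $270 = $19,035.00
Document review: 35.4 × $260 = $9,204.00
Administrative: 66.8 × $95 = $6,346.00
Court appearance: 37.1 × $665 = $24,671.50
Motion practice: 28.1 × $410 = $11,521.00
Subtotal: $19,035.00 + $9,204.00 + $6,346.00 + $24,671.50 + $11,521.00 = $70,777.50
Travel: 35.2 × $120 = $4,224.00
Total: $70,777.50 + $4,224.00 = $75,001.50

$75,001.50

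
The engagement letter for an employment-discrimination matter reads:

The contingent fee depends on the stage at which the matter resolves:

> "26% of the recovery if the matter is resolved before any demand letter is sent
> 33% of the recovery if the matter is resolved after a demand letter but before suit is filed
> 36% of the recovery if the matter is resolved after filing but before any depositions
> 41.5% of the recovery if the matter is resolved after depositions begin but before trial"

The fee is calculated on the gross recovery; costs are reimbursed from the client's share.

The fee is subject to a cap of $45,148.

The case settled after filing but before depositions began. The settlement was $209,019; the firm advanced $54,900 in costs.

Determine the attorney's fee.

Fee base is the gross recovery, $209,019; costs are reimbursed separately.
The matter settled after filing but before depositions began, so the 36% rate applies.
$209,019 × 36% = $75,246.84
$75,246.84 exceeds the $45,148 cap, so the fee is capped at $45,148.00.

$45,148.00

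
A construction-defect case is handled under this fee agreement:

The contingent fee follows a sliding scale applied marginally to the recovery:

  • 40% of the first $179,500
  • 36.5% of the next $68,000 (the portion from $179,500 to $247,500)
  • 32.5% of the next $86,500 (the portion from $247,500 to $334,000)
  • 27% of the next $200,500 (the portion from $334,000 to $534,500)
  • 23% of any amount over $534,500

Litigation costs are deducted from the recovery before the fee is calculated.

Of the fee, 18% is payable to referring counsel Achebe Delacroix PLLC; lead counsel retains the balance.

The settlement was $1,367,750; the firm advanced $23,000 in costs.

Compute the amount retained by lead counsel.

$299,484.50

Fee base (net of costs): $1,367,750 − $23,000 = $1,344,750
First $179,500 at 40% = $71,800.00
Next $68,000 at 36.5% = $24,820.00
Next $86,500 at 32.5% = $28,112.50
Next $200,500 at 27% = $54,135.00
Remaining $810,250 at 23% = $186,357.50
Fee: $71,800.00 + $24,820.00 + $28,112.50 + $54,135.00 + $186,357.50 = $365,225.00
Referral share: 18% of $365,225.00 = $65,740.50; lead counsel retains $365,225.00 − $65,740.50 = $299,484.50.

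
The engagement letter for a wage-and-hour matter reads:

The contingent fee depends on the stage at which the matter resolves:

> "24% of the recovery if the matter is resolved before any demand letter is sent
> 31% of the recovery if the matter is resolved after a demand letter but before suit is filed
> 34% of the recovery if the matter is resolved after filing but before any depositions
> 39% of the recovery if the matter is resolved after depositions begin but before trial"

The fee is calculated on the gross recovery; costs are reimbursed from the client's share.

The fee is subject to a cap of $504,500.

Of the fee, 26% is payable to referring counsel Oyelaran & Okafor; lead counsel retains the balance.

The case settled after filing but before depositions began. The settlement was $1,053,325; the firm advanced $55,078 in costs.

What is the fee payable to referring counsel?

Fee base is the gross recovery, $1,053,325; costs are reimbursed separately.
The matter settled after filing but before depositions began, so the 34% rate applies.
$1,053,325 × 34% = $358,130.50
$358,130.50 is under the $504,500 cap.
Referral share: 26% of $358,130.50 = $93,113.93; lead counsel retains $358,130.50 − $93,113.93 = $265,016.57.

$93,113.93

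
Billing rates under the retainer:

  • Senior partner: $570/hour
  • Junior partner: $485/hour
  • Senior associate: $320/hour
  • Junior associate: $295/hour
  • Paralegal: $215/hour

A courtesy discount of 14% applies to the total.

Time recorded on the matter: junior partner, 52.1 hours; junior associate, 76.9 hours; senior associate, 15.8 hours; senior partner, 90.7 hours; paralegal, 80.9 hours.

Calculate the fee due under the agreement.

$105,008.15

Senior partner: 90.7 × $570 = $51,699.00
Junior partner: 52.1 × $485 = $25,268.50
Senior associate: 15.8 × $320 = $5,056.00
Junior associate: 76.9 × $295 = $22,685.50
Paralegal: 80.9 × $215 = $17,393.50
Subtotal: $122,102.50
Less 14% discount: −$17,094.35
Total: $122,102.50 − $17,094.35 = $105,008.15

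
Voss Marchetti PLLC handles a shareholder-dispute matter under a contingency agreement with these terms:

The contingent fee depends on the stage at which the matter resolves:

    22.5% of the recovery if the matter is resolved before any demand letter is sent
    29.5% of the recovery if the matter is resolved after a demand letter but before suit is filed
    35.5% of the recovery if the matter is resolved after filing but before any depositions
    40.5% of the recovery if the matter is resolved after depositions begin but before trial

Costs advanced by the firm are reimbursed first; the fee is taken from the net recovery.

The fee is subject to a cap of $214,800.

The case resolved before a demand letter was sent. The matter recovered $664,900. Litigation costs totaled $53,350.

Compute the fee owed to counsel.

$137,598.75

Fee base (net of costs): $664,900 − $53,350 = $611,550
The matter resolved before a demand letter was sent, so the 22.5% rate applies.
$611,550 × 22.5% = $137,598.75
$137,598.75 is under the $214,800 cap.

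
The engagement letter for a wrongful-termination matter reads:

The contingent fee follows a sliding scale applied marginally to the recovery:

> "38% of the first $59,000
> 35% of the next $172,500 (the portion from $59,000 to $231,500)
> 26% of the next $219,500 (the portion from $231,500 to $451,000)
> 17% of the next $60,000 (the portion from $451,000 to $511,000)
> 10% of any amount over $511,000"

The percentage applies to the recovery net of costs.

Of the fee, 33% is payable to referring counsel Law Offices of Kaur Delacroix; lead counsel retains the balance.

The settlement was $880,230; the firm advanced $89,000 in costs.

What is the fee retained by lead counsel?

Fee base (net of costs): $880,230 − $89,000 = $791,230
First $59,000 at 38% = $22,420.00
Next $172,500 at 35% = $60,375.00
Next $219,500 at 26% = $57,070.00
Next $60,000 at 17% = $10,200.00
Remaining $280,230 at 10% = $28,023.00
Fee: $22,420.00 + $60,375.00 + $57,070.00 + $10,200.00 + $28,023.00 = $178,088.00
Referral share: 33% of $178,088.00 = $58,769.04; lead counsel retains $178,088.00 − $58,769.04 = $119,318.96.

$119,318.96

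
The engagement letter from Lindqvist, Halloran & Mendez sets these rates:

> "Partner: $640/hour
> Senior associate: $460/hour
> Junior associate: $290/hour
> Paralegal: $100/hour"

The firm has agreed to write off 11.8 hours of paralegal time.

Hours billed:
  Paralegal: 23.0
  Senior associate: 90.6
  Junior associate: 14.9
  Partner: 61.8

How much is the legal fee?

$86,669.00

Partner: 61.8 × $640 = $39,552.00
Senior associate: 90.6 × $460 = $41,676.00
Junior associate: 14.9 × $290 = $4,321.00
Paralegal: 23.0 × $100 = $2,300.00
Subtotal: $87,849.00
Write-off: 11.8 × $100 = $1,180.00
Total: $87,849.00 − $1,180.00 = $86,669.00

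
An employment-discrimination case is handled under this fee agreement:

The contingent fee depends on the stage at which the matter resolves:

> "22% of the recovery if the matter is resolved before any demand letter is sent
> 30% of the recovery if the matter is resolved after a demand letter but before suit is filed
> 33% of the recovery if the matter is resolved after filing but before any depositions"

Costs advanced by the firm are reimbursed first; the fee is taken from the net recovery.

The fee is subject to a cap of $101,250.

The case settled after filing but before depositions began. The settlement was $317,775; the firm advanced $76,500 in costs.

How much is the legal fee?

$79,620.75

Fee base (net of costs): $317,775 − $76,500 = $241,275
The matter settled after filing but before depositions began, so the 33% rate applies.
$241,275 × 33% = $79,620.75
$79,620.75 is under the $101,250 cap.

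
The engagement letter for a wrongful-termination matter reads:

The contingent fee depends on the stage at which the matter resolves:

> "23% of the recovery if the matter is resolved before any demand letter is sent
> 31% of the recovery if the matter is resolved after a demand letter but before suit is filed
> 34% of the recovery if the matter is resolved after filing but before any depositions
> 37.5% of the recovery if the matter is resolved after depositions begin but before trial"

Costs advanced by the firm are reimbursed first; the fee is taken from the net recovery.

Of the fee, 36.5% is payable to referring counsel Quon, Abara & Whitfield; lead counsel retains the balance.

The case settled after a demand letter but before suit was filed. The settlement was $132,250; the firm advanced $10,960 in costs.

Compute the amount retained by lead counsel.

$23,875.94

Fee base (net of costs): $132,250 − $10,960 = $121,290
The matter settled after a demand letter but before suit was filed, so the 31% rate applies.
$121,290 × 31% = $37,599.90
Referral share: 36.5% of $37,599.90 = $13,723.96; lead counsel retains $37,599.90 − $13,723.96 = $23,875.94.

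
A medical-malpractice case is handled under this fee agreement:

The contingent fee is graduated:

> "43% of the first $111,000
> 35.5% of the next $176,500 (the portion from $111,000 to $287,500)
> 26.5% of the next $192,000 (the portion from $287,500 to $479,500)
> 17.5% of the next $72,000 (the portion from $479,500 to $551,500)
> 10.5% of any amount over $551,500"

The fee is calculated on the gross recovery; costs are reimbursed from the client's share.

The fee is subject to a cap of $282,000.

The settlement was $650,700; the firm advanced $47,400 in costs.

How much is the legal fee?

Fee base is the gross recovery, $650,700; costs are reimbursed separately.
First $111,000 at 43% = $47,730.00
Next $176,500 at 35.5% = $62,657.50
Next $192,000 at 26.5% = $50,880.00
Next $72,000 at 17.5% = $12,600.00
Remaining $99,200 at 10.5% = $10,416.00
Fee: $47,730.00 + $62,657.50 + $50,880.00 + $12,600.00 + $10,416.00 = $184,283.50
$184,283.50 is under the $282,000 cap.

$184,283.50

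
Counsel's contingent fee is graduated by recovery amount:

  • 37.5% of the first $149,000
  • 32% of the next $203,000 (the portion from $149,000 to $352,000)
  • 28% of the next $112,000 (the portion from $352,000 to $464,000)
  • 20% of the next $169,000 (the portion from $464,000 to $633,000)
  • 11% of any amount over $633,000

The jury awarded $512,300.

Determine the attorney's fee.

First $149,000 at 37.5% = $55,875.00
Next $203,000 at 32% = $64,960.00
Next $112,000 at 28% = $31,360.00
Remaining $48,300 at 20% = $9,660.00
Fee: $55,875.00 + $64,960.00 + $31,360.00 + $9,660.00 = $161,855.00

$161,855.00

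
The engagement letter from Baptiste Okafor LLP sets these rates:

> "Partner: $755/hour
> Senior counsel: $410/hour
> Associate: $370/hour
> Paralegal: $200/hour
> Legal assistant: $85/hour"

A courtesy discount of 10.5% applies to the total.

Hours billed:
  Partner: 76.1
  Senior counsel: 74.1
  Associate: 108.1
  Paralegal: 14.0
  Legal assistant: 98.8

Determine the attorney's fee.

Partner: 76.1 × $755 = $57,455.50
Senior counsel: 74.1 × $410 = $30,381.00
Associate: 108.1 × $370 = $39,997.00
Paralegal: 14.0 × $200 = $2,800.00
Legal assistant: 98.8 × $85 = $8,398.00
Subtotal: $139,031.50
Less 10.5% discount: −$14,598.31
Total: $139,031.50 − $14,598.31 = $124,433.19

$124,433.19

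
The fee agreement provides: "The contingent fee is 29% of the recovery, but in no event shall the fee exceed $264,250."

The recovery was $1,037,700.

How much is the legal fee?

29% of $1,037,700 = $300,933.00
That exceeds the $264,250 cap, so the fee is capped at $264,250.

$264,250.00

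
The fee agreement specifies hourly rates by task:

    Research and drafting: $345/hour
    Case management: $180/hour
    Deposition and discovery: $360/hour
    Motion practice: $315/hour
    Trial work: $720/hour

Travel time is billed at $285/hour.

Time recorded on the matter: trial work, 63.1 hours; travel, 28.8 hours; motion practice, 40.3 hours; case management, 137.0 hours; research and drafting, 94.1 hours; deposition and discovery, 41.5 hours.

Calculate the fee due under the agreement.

Research and drafting: 94.1 × $345 = $32,464.50
Case management: 137.0 × $180 = $24,660.00
Deposition and discovery: 41.5 × $360 = $14,940.00
Motion practice: 40.3 × $315 = $12,694.50
Trial work: 63.1 × $720 = $45,432.00
Subtotal: $32,464.50 + $24,660.00 + $14,940.00 + $12,694.50 + $45,432.00 = $130,191.00
Travel: 28.8 × $285 = $8,208.00
Total: $130,191.00 + $8,208.00 = $138,399.00

$138,399.00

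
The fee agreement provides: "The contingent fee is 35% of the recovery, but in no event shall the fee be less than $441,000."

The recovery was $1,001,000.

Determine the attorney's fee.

$441,000.00

35% of $1,001,000 = $350,350.00
That is below the $441,000 minimum, so the minimum applies.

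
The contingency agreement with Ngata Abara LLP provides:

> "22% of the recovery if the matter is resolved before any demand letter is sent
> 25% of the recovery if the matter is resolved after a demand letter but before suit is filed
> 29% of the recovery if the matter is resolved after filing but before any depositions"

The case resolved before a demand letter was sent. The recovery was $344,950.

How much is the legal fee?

The matter resolved before a demand letter was sent, so the 22% rate applies.
$344,950 × 22% = $75,889.00

$75,889.00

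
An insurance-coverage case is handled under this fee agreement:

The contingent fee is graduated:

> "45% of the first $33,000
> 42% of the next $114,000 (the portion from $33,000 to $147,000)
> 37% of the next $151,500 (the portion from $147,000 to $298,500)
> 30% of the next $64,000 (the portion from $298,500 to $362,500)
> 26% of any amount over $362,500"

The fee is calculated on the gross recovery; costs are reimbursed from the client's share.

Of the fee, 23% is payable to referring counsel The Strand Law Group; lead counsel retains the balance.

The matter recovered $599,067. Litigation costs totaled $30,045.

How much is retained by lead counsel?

Fee base is the gross recovery, $599,067; costs are reimbursed separately.
First $33,000 at 45% = $14,850.00
Next $114,000 at 42% = $47,880.00
Next $151,500 at 37% = $56,055.00
Next $64,000 at 30% = $19,200.00
Remaining $236,567 at 26% = $61,507.42
Fee: $14,850.00 + $47,880.00 + $56,055.00 + $19,200.00 + $61,507.42 = $199,492.42
Referral share: 23% of $199,492.42 = $45,883.26; lead counsel retains $199,492.42 − $45,883.26 = $153,609.16.

$153,609.16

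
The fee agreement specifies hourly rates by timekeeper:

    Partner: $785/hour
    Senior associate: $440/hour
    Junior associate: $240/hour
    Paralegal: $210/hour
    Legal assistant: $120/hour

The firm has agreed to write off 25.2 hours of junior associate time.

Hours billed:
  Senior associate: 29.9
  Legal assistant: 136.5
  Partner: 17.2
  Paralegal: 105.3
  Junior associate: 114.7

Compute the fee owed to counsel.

$86,631.00

Partner: 17.2 × $785 = $13,502.00
Senior associate: 29.9 × $440 = $13,156.00
Junior associate: 114.7 × $240 = $27,528.00
Paralegal: 105.3 × $210 = $22,113.00
Legal assistant: 136.5 × $120 = $16,380.00
Subtotal: $92,679.00
Write-off: 25.2 × $240 = $6,048.00
Total: $92,679.00 − $6,048.00 = $86,631.00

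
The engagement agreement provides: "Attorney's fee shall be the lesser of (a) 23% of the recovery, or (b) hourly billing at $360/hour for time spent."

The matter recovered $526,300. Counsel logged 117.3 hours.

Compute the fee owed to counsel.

$42,228.00

(a) 23% of $526,300 = $121,049.00
(b) 117.3 × $360 = $42,228.00
The lesser is (b): $42,228.00.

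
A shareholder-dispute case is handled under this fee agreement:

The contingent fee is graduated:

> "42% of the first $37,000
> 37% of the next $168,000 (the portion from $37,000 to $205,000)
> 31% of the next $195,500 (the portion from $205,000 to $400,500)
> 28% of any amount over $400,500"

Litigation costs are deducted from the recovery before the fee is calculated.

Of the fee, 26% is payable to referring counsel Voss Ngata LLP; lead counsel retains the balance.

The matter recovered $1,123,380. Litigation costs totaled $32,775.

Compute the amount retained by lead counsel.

$245,335.46

Fee base (net of costs): $1,123,380 − $32,775 = $1,090,605
First $37,000 at 42% = $15,540.00
Next $168,000 at 37% = $62,160.00
Next $195,500 at 31% = $60,605.00
Remaining $690,105 at 28% = $193,229.40
Fee: $15,540.00 + $62,160.00 + $60,605.00 + $193,229.40 = $331,534.40
Referral share: 26% of $331,534.40 = $86,198.94; lead counsel retains $331,534.40 − $86,198.94 = $245,335.46.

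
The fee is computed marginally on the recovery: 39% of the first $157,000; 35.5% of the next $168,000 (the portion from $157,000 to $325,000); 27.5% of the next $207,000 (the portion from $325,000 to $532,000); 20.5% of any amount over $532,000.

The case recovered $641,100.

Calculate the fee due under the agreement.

$200,160.50

First $157,000 at 39% = $61,230.00
Next $168,000 at 35.5% = $59,640.00
Next $207,000 at 27.5% = $56,925.00
Remaining $109,100 at 20.5% = $22,365.50
Fee: $61,230.00 + $59,640.00 + $56,925.00 + $22,365.50 = $200,160.50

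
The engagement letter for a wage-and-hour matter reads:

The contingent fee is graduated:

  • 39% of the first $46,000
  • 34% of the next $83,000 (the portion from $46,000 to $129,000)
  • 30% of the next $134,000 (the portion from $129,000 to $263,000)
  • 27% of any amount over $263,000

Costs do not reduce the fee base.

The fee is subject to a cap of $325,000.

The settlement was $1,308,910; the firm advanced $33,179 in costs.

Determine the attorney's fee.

Fee base is the gross recovery, $1,308,910; costs are reimbursed separately.
First $46,000 at 39% = $17,940.00
Next $83,000 at 34% = $28,220.00
Next $134,000 at 30% = $40,200.00
Remaining $1,045,910 at 27% = $282,395.70
Fee: $17,940.00 + $28,220.00 + $40,200.00 + $282,395.70 = $368,755.70
$368,755.70 exceeds the $325,000 cap, so the fee is capped at $325,000.00.

$325,000.00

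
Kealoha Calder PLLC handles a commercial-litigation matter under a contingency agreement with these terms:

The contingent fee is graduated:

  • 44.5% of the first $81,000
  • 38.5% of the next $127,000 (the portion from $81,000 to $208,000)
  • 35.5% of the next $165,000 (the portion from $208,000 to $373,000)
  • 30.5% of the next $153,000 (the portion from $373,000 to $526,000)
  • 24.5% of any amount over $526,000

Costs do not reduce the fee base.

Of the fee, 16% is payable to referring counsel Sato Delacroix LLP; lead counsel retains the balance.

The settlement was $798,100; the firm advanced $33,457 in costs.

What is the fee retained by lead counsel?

$215,749.38

Fee base is the gross recovery, $798,100; costs are reimbursed separately.
First $81,000 at 44.5% = $36,045.00
Next $127,000 at 38.5% = $48,895.00
Next $165,000 at 35.5% = $58,575.00
Next $153,000 at 30.5% = $46,665.00
Remaining $272,100 at 24.5% = $66,664.50
Fee: $36,045.00 + $48,895.00 + $58,575.00 + $46,665.00 + $66,664.50 = $256,844.50
Referral share: 16% of $256,844.50 = $41,095.12; lead counsel retains $256,844.50 − $41,095.12 = $215,749.38.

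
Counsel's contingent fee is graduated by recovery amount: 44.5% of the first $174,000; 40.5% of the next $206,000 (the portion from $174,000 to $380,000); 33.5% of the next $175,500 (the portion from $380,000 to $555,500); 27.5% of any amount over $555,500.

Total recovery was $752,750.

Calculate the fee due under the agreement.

First $174,000 at 44.5% = $77,430.00
Next $206,000 at 40.5% = $83,430.00
Next $175,500 at 33.5% = $58,792.50
Remaining $197,250 at 27.5% = $54,243.75
Fee: $77,430.00 + $83,430.00 + $58,792.50 + $54,243.75 = $273,896.25

$273,896.25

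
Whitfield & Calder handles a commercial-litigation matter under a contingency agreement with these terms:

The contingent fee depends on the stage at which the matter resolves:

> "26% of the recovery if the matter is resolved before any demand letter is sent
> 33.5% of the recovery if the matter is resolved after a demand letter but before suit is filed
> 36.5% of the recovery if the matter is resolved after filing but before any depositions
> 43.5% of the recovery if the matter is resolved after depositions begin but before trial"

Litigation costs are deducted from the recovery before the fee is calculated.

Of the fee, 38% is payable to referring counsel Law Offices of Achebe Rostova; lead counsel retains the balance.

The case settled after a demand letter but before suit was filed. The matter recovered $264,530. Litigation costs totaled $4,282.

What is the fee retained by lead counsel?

$54,053.51

Fee base (net of costs): $264,530 − $4,282 = $260,248
The matter settled after a demand letter but before suit was filed, so the 33.5% rate applies.
$260,248 × 33.5% = $87,183.08
Referral share: 38% of $87,183.08 = $33,129.57; lead counsel retains $87,183.08 − $33,129.57 = $54,053.51.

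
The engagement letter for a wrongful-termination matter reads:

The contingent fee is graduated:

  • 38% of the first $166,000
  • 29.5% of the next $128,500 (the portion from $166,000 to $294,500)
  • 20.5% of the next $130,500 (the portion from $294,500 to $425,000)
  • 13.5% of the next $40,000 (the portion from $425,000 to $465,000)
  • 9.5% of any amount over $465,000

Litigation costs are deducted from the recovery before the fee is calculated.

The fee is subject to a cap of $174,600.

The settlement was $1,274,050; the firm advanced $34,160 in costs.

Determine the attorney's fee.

$174,600.00

Fee base (net of costs): $1,274,050 − $34,160 = $1,239,890
First $166,000 at 38% = $63,080.00
Next $128,500 at 29.5% = $37,907.50
Next $130,500 at 20.5% = $26,752.50
Next $40,000 at 13.5% = $5,400.00
Remaining $774,890 at 9.5% = $73,614.55
Fee: $63,080.00 + $37,907.50 + $26,752.50 + $5,400.00 + $73,614.55 = $206,754.55
$206,754.55 exceeds the $174,600 cap, so the fee is capped at $174,600.00.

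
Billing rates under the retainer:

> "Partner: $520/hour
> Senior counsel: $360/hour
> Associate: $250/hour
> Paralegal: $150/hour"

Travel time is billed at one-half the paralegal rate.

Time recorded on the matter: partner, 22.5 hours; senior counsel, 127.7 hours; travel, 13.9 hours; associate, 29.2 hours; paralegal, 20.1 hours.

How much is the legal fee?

Partner: 22.5 × $520 = $11,700.00
Senior counsel: 127.7 × $360 = $45,972.00
Associate: 29.2 × $250 = $7,300.00
Paralegal: 20.1 × $150 = $3,015.00
Subtotal: $11,700.00 + $45,972.00 + $7,300.00 + $3,015.00 = $67,987.00
Travel: 13.9 × ($150 ÷ 2) = 13.9 × $75.00 = $1,042.50
Total: $67,987.00 + $1,042.50 = $69,029.50

$69,029.50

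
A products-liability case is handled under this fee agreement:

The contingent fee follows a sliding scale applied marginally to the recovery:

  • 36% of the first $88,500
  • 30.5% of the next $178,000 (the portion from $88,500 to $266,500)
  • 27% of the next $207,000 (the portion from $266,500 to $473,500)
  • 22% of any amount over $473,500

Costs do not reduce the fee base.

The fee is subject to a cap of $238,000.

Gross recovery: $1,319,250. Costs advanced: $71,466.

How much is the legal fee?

Fee base is the gross recovery, $1,319,250; costs are reimbursed separately.
First $88,500 at 36% = $31,860.00
Next $178,000 at 30.5% = $54,290.00
Next $207,000 at 27% = $55,890.00
Remaining $845,750 at 22% = $186,065.00
Fee: $31,860.00 + $54,290.00 + $55,890.00 + $186,065.00 = $328,105.00
$328,105.00 exceeds the $238,000 cap, so the fee is capped at $238,000.00.

$238,000.00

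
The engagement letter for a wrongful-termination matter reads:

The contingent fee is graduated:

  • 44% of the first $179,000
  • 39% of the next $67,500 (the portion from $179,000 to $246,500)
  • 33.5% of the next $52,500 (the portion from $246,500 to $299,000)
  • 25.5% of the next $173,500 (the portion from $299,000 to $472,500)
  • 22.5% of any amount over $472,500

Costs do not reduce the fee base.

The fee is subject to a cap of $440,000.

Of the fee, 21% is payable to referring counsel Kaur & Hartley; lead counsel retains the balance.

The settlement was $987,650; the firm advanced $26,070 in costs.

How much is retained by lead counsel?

$223,430.76

Fee base is the gross recovery, $987,650; costs are reimbursed separately.
First $179,000 at 44% = $78,760.00
Next $67,500 at 39% = $26,325.00
Next $52,500 at 33.5% = $17,587.50
Next $173,500 at 25.5% = $44,242.50
Remaining $515,150 at 22.5% = $115,908.75
Fee: $78,760.00 + $26,325.00 + $17,587.50 + $44,242.50 + $115,908.75 = $282,823.75
$282,823.75 is under the $440,000 cap.
Referral share: 21% of $282,823.75 = $59,392.99; lead counsel retains $282,823.75 − $59,392.99 = $223,430.76.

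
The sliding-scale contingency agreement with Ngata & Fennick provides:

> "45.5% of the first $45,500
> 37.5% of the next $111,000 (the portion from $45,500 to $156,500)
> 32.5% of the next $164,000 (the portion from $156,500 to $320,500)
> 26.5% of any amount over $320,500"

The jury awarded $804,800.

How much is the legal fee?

First $45,500 at 45.5% = $20,702.50
Next $111,000 at 37.5% = $41,625.00
Next $164,000 at 32.5% = $53,300.00
Remaining $484,300 at 26.5% = $128,339.50
Fee: $20,702.50 + $41,625.00 + $53,300.00 + $128,339.50 = $243,967.00

$243,967.00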